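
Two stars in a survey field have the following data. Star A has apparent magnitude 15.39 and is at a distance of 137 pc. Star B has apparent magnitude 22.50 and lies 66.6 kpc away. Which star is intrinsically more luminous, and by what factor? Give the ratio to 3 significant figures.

Star B is more luminous, by a factor of 338.

Star A: M = m − 5 log₁₀ d + 5 = 15.39 − 5·2.1367 + 5 = 9.706
Star B: d = 66.6 kpc = 66600 pc
Star B: M = m − 5 log₁₀ d + 5 = 22.50 − 5·4.8235 + 5 = 3.383
ΔM = M_A − M_B = 9.706 − (3.383) = 6.324; smaller M is more luminous → Star B.
L ratio = 10^(0.4 |ΔM|) = 10^2.530 = 338.5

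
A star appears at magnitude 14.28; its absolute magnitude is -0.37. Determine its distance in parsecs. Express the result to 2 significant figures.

μ = m − M = 14.650
m − M = 5 log₁₀ d − 5
log₁₀ d = (m − M)/5 + 1 = 3.9300
d = 10^3.9300 = 8511 pc

d ≈ 8500 pc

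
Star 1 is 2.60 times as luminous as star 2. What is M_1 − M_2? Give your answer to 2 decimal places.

M_1 − M_2 ≈ -1.04

Pogson: ΔM = −2.5 log₁₀(ratio) = −2.5 log₁₀(2.60) = −2.5 × 0.4150 = -1.037
Star 1 is brighter, so it has the smaller magnitude: the difference is negative.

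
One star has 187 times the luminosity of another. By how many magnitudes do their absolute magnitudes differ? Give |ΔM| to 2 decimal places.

|ΔM| ≈ 5.68

Pogson: ΔM = −2.5 log₁₀(ratio) = −2.5 log₁₀(187) = −2.5 × 2.2718 = -5.680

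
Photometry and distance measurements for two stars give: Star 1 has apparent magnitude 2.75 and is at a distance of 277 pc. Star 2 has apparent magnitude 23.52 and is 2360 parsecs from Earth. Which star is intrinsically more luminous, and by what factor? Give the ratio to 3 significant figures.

Star 1: M = m − 5 log₁₀ d + 5 = 2.75 − 5·2.4425 + 5 = -4.462
Star 2: M = m − 5 log₁₀ d + 5 = 23.52 − 5·3.3729 + 5 = 11.655
ΔM = M_1 − M_2 = -4.462 − (11.655) = -16.118; smaller M is more luminous → Star 1.
L ratio = 10^(0.4 |ΔM|) = 10^6.447 = 2.800×10^6

Star 1 is more luminous, by a factor of 2.80×10^6.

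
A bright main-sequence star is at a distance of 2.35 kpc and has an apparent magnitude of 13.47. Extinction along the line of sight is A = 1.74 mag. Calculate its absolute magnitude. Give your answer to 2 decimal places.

M ≈ -0.13

d = 2.35 kpc = 2350 pc
5 log₁₀(d/10 pc) = 5 log₁₀(2350) − 5 = 11.855
M = m − 5 log₁₀(d/10) − A = 13.47 − 11.855 − 1.74 = -0.125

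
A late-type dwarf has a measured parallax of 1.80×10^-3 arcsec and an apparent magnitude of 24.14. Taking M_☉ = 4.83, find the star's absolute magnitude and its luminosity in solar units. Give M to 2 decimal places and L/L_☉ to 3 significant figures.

M ≈ 15.42; L/L_☉ ≈ 5.83×10^-5

d = 1/p = 1/1.80×10^-3″ = 555.6 pc
M = m − 5 log₁₀ d + 5 = 24.14 − 5·2.7447 + 5 = 15.416
M − M_☉ = 15.416 − 4.83 = 10.586
L/L_☉ = 10^(−0.4 × 10.586) = 5.827×10^-5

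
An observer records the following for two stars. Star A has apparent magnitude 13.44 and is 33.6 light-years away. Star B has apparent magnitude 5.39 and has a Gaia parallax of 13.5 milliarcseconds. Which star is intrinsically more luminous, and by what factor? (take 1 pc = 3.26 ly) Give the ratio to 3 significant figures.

Star A: d = 33.6 ly / 3.26 = 10.31 pc
Star A: M = m − 5 log₁₀ d + 5 = 13.44 − 5·1.0131 + 5 = 13.374
Star B: p = 13.5 mas = 0.0135″ → d = 1/p = 74.07 pc
Star B: M = m − 5 log₁₀ d + 5 = 5.39 − 5·1.8697 + 5 = 1.042
ΔM = M_A − M_B = 13.374 − (1.042) = 12.333; smaller M is more luminous → Star B.
L ratio = 10^(0.4 |ΔM|) = 10^4.933 = 85720

Star B is more luminous, by a factor of 85700.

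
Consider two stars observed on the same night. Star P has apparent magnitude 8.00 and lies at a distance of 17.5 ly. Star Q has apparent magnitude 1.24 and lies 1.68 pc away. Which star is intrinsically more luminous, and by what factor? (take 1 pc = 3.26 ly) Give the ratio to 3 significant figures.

Star Q is more luminous, by a factor of 49.5.

Star P: d = 17.5 ly / 3.26 = 5.368 pc
Star P: M = m − 5 log₁₀ d + 5 = 8.00 − 5·0.7298 + 5 = 9.351
Star Q: M = m − 5 log₁₀ d + 5 = 1.24 − 5·0.2253 + 5 = 5.113
ΔM = M_P − M_Q = 9.351 − (5.113) = 4.237; smaller M is more luminous → Star Q.
L ratio = 10^(0.4 |ΔM|) = 10^1.695 = 49.54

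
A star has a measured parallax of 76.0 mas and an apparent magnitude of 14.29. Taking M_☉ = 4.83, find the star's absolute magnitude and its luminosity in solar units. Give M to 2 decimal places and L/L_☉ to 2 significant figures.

d = 1/p = 1000/76.0 mas = 13.16 pc
M = m − 5 log₁₀ d + 5 = 14.29 − 5·1.1192 + 5 = 13.694
M − M_☉ = 13.694 − 4.83 = 8.864
L/L_☉ = 10^(−0.4 × 8.864) = 2.847×10^-4

M ≈ 13.69; L/L_☉ ≈ 2.8×10^-4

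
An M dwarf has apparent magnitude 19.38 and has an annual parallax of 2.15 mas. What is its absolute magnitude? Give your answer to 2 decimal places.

M ≈ 11.04

p = 2.15 mas = 2.15×10^-3″ → d = 1/p = 465.1 pc
5 log₁₀(d/10 pc) = 5 log₁₀(465.1) − 5 = 8.338
M = m − 5 log₁₀(d/10) = 19.38 − 8.338 = 11.042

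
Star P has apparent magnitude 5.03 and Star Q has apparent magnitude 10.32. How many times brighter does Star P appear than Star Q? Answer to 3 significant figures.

Magnitude difference = -5.29
Flux ratio = 10^(−0.4 Δm) = 10^(−0.4 × -5.29) = 10^2.116 = 130.6

131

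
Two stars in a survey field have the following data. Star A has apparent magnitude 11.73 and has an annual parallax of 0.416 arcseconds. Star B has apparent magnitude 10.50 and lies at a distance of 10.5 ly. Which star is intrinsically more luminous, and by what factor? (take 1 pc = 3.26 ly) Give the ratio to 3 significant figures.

Star B is more luminous, by a factor of 5.57.

Star A: d = 1/p = 1/0.416″ = 2.404 pc
Star A: M = m − 5 log₁₀ d + 5 = 11.73 − 5·0.3809 + 5 = 14.825
Star B: d = 10.5 ly / 3.26 = 3.221 pc
Star B: M = m − 5 log₁₀ d + 5 = 10.50 − 5·0.5080 + 5 = 12.960
ΔM = M_A − M_B = 14.825 − (12.960) = 1.865; smaller M is more luminous → Star B.
L ratio = 10^(0.4 |ΔM|) = 10^0.746 = 5.574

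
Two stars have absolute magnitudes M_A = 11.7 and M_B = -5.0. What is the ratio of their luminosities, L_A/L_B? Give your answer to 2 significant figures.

L_A/L_B ≈ 2.1×10^-7

ΔM = M_A − M_B = 16.7
L_A/L_B = 10^(−0.4 ΔM) = 10^-6.680 = 2.089×10^-7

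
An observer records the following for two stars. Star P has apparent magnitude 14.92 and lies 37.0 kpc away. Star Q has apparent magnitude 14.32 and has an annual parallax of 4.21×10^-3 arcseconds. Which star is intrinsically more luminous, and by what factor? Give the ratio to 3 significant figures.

Star P is more luminous, by a factor of 14000.

Star P: d = 37.0 kpc = 37000 pc
Star P: M = m − 5 log₁₀ d + 5 = 14.92 − 5·4.5682 + 5 = -2.921
Star Q: d = 1/p = 1/4.21×10^-3″ = 237.5 pc
Star Q: M = m − 5 log₁₀ d + 5 = 14.32 − 5·2.3757 + 5 = 7.441
ΔM = M_P − M_Q = -2.921 − (7.441) = -10.362; smaller M is more luminous → Star P.
L ratio = 10^(0.4 |ΔM|) = 10^4.145 = 13960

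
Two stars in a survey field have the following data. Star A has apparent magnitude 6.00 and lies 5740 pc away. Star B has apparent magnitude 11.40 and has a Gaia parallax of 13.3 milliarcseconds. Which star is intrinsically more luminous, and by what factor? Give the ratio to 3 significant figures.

Star A: M = m − 5 log₁₀ d + 5 = 6.00 − 5·3.7589 + 5 = -7.795
Star B: p = 13.3 mas = 0.0133″ → d = 1/p = 75.19 pc
Star B: M = m − 5 log₁₀ d + 5 = 11.40 − 5·1.8761 + 5 = 7.019
ΔM = M_A − M_B = -7.795 − (7.019) = -14.814; smaller M is more luminous → Star A.
L ratio = 10^(0.4 |ΔM|) = 10^5.926 = 842400

Star A is more luminous, by a factor of 842000.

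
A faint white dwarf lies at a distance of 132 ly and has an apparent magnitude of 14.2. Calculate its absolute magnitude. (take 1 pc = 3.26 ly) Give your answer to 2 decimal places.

M ≈ 11.16

d = 132 ly / 3.26 = 40.49 pc
5 log₁₀(d/10 pc) = 5 log₁₀(40.49) − 5 = 3.037
M = m − 5 log₁₀(d/10) = 14.2 − 3.037 = 11.163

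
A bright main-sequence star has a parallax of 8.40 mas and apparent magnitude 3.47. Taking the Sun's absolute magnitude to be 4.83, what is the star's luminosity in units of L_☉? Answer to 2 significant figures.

L/L_☉ ≈ 500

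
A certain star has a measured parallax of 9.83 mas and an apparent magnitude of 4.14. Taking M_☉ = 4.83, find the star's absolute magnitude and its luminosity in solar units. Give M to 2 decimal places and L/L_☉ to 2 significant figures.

M ≈ -0.90; L/L_☉ ≈ 200

d = 1/p = 1000/9.83 mas = 101.7 pc
M = m − 5 log₁₀ d + 5 = 4.14 − 5·2.0074 + 5 = -0.897
M − M_☉ = -0.897 − 4.83 = -5.727
L/L_☉ = 10^(−0.4 × -5.727) = 195.4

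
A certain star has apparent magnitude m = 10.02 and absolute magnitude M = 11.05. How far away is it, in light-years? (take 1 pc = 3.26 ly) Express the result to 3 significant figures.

Distance modulus: m − M = 10.02 − (11.05) = -1.030
m − M = 5 log₁₀ d − 5
log₁₀ d = (m − M)/5 + 1 = 0.7940
d = 10^0.7940 = 6.223 pc
= 20.29 ly

d ≈ 20.3 ly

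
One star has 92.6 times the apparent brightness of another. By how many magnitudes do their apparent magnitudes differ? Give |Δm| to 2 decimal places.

|Δm| ≈ 4.92

Pogson: Δm = −2.5 log₁₀(ratio) = −2.5 log₁₀(92.6) = −2.5 × 1.9666 = -4.917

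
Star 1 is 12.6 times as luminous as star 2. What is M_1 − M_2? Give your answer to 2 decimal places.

Pogson: ΔM = −2.5 log₁₀(ratio) = −2.5 log₁₀(12.6) = −2.5 × 1.1004 = -2.751
Star 1 is brighter, so it has the smaller magnitude: the difference is negative.

M_1 − M_2 ≈ -2.75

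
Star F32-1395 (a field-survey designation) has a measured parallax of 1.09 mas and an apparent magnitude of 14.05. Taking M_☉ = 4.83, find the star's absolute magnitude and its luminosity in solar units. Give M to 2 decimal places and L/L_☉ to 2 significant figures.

M ≈ 4.24; L/L_☉ ≈ 1.7

d = 1/p = 1000/1.09 mas = 917.4 pc
M = m − 5 log₁₀ d + 5 = 14.05 − 5·2.9626 + 5 = 4.237
M − M_☉ = 4.237 − 4.83 = -0.593
L/L_☉ = 10^(−0.4 × -0.593) = 1.726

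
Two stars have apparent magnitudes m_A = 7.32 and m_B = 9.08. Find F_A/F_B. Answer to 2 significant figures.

F_A/F_B ≈ 5.1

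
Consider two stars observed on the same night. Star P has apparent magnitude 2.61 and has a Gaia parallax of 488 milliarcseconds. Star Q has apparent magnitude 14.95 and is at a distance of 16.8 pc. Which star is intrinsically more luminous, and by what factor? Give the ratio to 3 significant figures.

Star P: p = 488 mas = 0.488″ → d = 1/p = 2.049 pc
Star P: M = m − 5 log₁₀ d + 5 = 2.61 − 5·0.3116 + 5 = 6.052
Star Q: M = m − 5 log₁₀ d + 5 = 14.95 − 5·1.2253 + 5 = 13.823
ΔM = M_P − M_Q = 6.052 − (13.823) = -7.771; smaller M is more luminous → Star P.
L ratio = 10^(0.4 |ΔM|) = 10^3.109 = 1284

Star P is more luminous, by a factor of 1280.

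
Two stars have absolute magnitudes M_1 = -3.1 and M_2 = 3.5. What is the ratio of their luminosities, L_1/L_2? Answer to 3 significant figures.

L_1/L_2 ≈ 437

ΔM = M_1 − M_2 = -6.6
L_1/L_2 = 10^(−0.4 ΔM) = 10^2.640 = 436.5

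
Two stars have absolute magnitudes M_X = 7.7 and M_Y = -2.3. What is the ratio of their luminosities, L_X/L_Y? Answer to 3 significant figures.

L_X/L_Y ≈ 1.00×10^-4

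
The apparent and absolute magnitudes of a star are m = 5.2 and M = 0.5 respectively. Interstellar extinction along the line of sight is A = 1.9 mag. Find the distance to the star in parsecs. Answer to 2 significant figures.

d ≈ 36 pc

m − M = 5 log₁₀(d/10 pc) + A  ⇒  5.2 − (0.5) − 1.9 = 5 log₁₀(d/10)
2.800 = 5 log₁₀(d/10)
log₁₀ d = (m − M − A)/5 + 1 = 1.5600
d = 10^1.5600 = 36.31 pc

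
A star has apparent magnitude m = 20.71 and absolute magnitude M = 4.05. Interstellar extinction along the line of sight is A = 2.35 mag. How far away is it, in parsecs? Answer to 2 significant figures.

m − M = 5 log₁₀(d/10 pc) + A  ⇒  20.71 − (4.05) − 2.35 = 5 log₁₀(d/10)
14.310 = 5 log₁₀(d/10)
log₁₀ d = (m − M − A)/5 + 1 = 3.8620
d = 10^3.8620 = 7278 pc

d ≈ 7300 pc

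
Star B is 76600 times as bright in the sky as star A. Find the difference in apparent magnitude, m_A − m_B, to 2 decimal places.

m_A − m_B ≈ 12.21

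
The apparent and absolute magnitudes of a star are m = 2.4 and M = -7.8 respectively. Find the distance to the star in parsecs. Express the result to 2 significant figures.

d ≈ 1100 pc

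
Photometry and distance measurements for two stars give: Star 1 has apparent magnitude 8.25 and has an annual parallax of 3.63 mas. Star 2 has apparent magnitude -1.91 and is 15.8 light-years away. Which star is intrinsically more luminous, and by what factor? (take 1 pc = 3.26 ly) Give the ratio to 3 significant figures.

Star 1: p = 3.63 mas = 3.63×10^-3″ → d = 1/p = 275.5 pc
Star 1: M = m − 5 log₁₀ d + 5 = 8.25 − 5·2.4401 + 5 = 1.050
Star 2: d = 15.8 ly / 3.26 = 4.847 pc
Star 2: M = m − 5 log₁₀ d + 5 = -1.91 − 5·0.6854 + 5 = -0.337
ΔM = M_1 − M_2 = 1.050 − (-0.337) = 1.387; smaller M is more luminous → Star 2.
L ratio = 10^(0.4 |ΔM|) = 10^0.555 = 3.587

Star 2 is more luminous, by a factor of 3.59.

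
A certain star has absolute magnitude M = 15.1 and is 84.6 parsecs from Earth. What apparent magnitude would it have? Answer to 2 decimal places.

m ≈ 19.74

m = M + 5 log₁₀ d − 5 = 15.1 + 5·1.9274 − 5 = 19.737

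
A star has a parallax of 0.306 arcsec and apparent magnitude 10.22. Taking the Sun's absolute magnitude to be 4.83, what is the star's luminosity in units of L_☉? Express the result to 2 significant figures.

L/L_☉ ≈ 7.5×10^-4

d = 1/p = 1/0.306″ = 3.268 pc
M = m − 5 log₁₀ d + 5 = 10.22 − 5·0.5143 + 5 = 12.649
M − M_☉ = 12.649 − 4.83 = 7.819
L/L_☉ = 10^(−0.4 × 7.819) = 7.457×10^-4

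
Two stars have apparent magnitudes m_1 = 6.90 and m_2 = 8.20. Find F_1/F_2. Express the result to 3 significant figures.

F_1/F_2 ≈ 3.31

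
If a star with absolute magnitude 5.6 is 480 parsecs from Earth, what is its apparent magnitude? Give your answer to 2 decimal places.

m ≈ 14.01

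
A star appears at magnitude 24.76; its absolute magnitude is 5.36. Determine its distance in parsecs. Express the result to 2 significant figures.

μ = m − M = 19.400
m − M = 5 log₁₀ d − 5
log₁₀ d = (m − M)/5 + 1 = 4.8800
d = 10^4.8800 = 75860 pc

d ≈ 76000 pc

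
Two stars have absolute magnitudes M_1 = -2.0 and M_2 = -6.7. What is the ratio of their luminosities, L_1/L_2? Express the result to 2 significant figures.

L_1/L_2 ≈ 0.013

ΔM = M_1 − M_2 = 4.7
L_1/L_2 = 10^(−0.4 ΔM) = 10^-1.880 = 0.01318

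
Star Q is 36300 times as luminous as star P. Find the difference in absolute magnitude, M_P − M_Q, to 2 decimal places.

M_P − M_Q ≈ 11.40

Pogson: ΔM = −2.5 log₁₀(ratio) = −2.5 log₁₀(36300) = −2.5 × 4.5599 = -11.400
Star Q is brighter so has the smaller magnitude: M_P − M_Q is positive.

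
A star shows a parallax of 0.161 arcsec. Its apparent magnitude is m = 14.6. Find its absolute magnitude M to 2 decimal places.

d = 1/p = 1/0.161″ = 6.211 pc
5 log₁₀(d/10 pc) = 5 log₁₀(6.211) − 5 = -1.034
M = m − 5 log₁₀(d/10) = 14.6 + 1.034 = 15.634

M ≈ 15.63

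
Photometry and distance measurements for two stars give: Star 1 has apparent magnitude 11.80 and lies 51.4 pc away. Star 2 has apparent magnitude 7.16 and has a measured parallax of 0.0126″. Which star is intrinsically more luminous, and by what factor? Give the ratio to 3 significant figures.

Star 2 is more luminous, by a factor of 171.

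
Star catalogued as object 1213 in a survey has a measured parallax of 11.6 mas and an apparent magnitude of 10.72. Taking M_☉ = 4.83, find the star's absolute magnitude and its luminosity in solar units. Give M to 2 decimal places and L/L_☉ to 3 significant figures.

M ≈ 6.04; L/L_☉ ≈ 0.327

d = 1/p = 1000/11.6 mas = 86.21 pc
M = m − 5 log₁₀ d + 5 = 10.72 − 5·1.9355 + 5 = 6.042
M − M_☉ = 6.042 − 4.83 = 1.212
L/L_☉ = 10^(−0.4 × 1.212) = 0.3274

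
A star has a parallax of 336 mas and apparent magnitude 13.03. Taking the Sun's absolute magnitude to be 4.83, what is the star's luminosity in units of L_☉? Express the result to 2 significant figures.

L/L_☉ ≈ 4.6×10^-5

d = 1/p = 1000/336 mas = 2.976 pc
M = m − 5 log₁₀ d + 5 = 13.03 − 5·0.4737 + 5 = 15.662
M − M_☉ = 15.662 − 4.83 = 10.832
L/L_☉ = 10^(−0.4 × 10.832) = 4.649×10^-5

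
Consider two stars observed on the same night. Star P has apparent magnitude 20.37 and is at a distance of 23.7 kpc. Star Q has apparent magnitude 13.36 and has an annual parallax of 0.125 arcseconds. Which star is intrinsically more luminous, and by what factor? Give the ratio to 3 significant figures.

Star P is more luminous, by a factor of 13800.

Star P: d = 23.7 kpc = 23700 pc
Star P: M = m − 5 log₁₀ d + 5 = 20.37 − 5·4.3747 + 5 = 3.496
Star Q: d = 1/p = 1/0.125″ = 8.000 pc
Star Q: M = m − 5 log₁₀ d + 5 = 13.36 − 5·0.9031 + 5 = 13.845
ΔM = M_P − M_Q = 3.496 − (13.845) = -10.348; smaller M is more luminous → Star P.
L ratio = 10^(0.4 |ΔM|) = 10^4.139 = 13780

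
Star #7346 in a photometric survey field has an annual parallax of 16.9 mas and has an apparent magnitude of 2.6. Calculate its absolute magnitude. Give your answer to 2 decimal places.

p = 16.9 mas = 0.0169″ → d = 1/p = 59.17 pc
5 log₁₀(d/10 pc) = 5 log₁₀(59.17) − 5 = 3.861
M = m − 5 log₁₀(d/10) = 2.6 − 3.861 = -1.261

M ≈ -1.26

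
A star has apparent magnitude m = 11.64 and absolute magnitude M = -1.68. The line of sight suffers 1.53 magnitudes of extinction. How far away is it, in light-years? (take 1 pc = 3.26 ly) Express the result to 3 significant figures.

m − M = 5 log₁₀(d/10 pc) + A  ⇒  11.64 − (-1.68) − 1.53 = 5 log₁₀(d/10)
11.790 = 5 log₁₀(d/10)
log₁₀ d = (m − M − A)/5 + 1 = 3.3580
d = 10^3.3580 = 2280 pc
= 7434 ly

d ≈ 7430 ly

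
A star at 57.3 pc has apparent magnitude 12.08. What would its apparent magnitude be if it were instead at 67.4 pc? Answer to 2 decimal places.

m ≈ 12.43

Flux ∝ 1/d², so Δm = 5 log₁₀(d₂/d₁) = 5 log₁₀(67.4/57.3) = 0.353
m₂ = m₁ + Δm = 12.08 + (0.353) = 12.433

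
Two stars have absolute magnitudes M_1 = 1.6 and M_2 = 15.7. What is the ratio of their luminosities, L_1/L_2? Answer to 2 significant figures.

ΔM = M_1 − M_2 = -14.1
L_1/L_2 = 10^(−0.4 ΔM) = 10^5.640 = 436500

L_1/L_2 ≈ 440000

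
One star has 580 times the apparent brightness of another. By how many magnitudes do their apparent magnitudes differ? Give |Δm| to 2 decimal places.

Pogson: Δm = −2.5 log₁₀(ratio) = −2.5 log₁₀(580) = −2.5 × 2.7634 = -6.909

|Δm| ≈ 6.91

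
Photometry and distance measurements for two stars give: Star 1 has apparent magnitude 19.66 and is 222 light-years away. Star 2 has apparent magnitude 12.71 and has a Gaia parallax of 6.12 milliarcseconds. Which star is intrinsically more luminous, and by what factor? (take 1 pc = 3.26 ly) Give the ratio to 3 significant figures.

Star 1: d = 222 ly / 3.26 = 68.10 pc
Star 1: M = m − 5 log₁₀ d + 5 = 19.66 − 5·1.8331 + 5 = 15.494
Star 2: p = 6.12 mas = 6.12×10^-3″ → d = 1/p = 163.4 pc
Star 2: M = m − 5 log₁₀ d + 5 = 12.71 − 5·2.2132 + 5 = 6.644
ΔM = M_1 − M_2 = 15.494 − (6.644) = 8.851; smaller M is more luminous → Star 2.
L ratio = 10^(0.4 |ΔM|) = 10^3.540 = 3469

Star 2 is more luminous, by a factor of 3470.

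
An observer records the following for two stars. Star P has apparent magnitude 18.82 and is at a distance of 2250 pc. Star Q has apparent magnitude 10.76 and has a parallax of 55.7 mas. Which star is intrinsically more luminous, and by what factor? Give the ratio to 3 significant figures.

Star P is more luminous, by a factor of 9.38.

Star P: M = m − 5 log₁₀ d + 5 = 18.82 − 5·3.3522 + 5 = 7.059
Star Q: p = 55.7 mas = 0.0557″ → d = 1/p = 17.95 pc
Star Q: M = m − 5 log₁₀ d + 5 = 10.76 − 5·1.2541 + 5 = 9.489
ΔM = M_P − M_Q = 7.059 − (9.489) = -2.430; smaller M is more luminous → Star P.
L ratio = 10^(0.4 |ΔM|) = 10^0.972 = 9.377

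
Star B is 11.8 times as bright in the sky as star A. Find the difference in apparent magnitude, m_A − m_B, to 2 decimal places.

m_A − m_B ≈ 2.68

Pogson: Δm = −2.5 log₁₀(ratio) = −2.5 log₁₀(11.8) = −2.5 × 1.0719 = -2.680
Star B is brighter so has the smaller magnitude: m_A − m_B is positive.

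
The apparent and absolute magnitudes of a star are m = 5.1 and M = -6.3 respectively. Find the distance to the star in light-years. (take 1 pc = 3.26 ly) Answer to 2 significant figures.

Distance modulus: m − M = 5.1 − (-6.3) = 11.400
m − M = 5 log₁₀ d − 5
log₁₀ d = (m − M)/5 + 1 = 3.2800
d = 10^3.2800 = 1905 pc
= 6212 ly

d ≈ 6200 ly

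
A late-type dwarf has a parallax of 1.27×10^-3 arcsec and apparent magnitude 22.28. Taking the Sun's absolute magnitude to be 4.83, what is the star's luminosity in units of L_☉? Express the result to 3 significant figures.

d = 1/p = 1/1.27×10^-3″ = 787.4 pc
M = m − 5 log₁₀ d + 5 = 22.28 − 5·2.8962 + 5 = 12.799
M − M_☉ = 12.799 − 4.83 = 7.969
L/L_☉ = 10^(−0.4 × 7.969) = 6.492×10^-4

L/L_☉ ≈ 6.49×10^-4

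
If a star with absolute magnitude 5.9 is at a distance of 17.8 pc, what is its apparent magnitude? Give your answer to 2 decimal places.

m = M + 5 log₁₀ d − 5 = 5.9 + 5·1.2504 − 5 = 7.152

m ≈ 7.15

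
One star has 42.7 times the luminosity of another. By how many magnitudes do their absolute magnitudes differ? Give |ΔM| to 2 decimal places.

Pogson: ΔM = −2.5 log₁₀(ratio) = −2.5 log₁₀(42.7) = −2.5 × 1.6304 = -4.076

|ΔM| ≈ 4.08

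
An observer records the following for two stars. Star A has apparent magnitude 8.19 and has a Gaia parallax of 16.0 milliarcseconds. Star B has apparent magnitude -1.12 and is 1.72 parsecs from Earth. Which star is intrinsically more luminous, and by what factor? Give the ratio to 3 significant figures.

Star B is more luminous, by a factor of 4.01.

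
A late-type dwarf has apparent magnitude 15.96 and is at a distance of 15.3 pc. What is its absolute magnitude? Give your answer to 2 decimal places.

M ≈ 15.04

5 log₁₀(d/10 pc) = 5 log₁₀(15.30) − 5 = 0.923
M = m − 5 log₁₀(d/10) = 15.96 − 0.923 = 15.037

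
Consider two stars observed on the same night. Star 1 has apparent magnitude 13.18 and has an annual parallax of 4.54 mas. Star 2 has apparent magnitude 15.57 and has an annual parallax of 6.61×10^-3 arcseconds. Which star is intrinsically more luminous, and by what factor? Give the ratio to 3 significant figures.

Star 1 is more luminous, by a factor of 19.2.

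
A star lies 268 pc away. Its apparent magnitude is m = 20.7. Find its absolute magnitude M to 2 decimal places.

M ≈ 13.56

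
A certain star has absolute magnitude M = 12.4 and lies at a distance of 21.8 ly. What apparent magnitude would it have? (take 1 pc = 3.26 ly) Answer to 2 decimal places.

m ≈ 11.53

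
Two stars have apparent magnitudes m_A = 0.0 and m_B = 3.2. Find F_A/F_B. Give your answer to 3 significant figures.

F_A/F_B ≈ 19.1

Δm = 0.0 − (3.2) = -3.2
Flux ratio = 10^(−0.4 Δm) = 10^(−0.4 × -3.2) = 10^1.280 = 19.05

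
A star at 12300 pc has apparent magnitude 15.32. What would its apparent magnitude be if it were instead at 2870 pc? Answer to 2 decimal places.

Flux ∝ 1/d², so Δm = 5 log₁₀(d₂/d₁) = 5 log₁₀(2870/12300) = -3.160
m₂ = m₁ + Δm = 15.32 + (-3.160) = 12.160

m ≈ 12.16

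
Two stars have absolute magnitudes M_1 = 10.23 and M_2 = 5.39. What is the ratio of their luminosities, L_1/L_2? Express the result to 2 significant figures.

L_1/L_2 ≈ 0.012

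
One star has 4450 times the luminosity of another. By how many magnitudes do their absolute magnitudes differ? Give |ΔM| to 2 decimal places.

Pogson: ΔM = −2.5 log₁₀(ratio) = −2.5 log₁₀(4450) = −2.5 × 3.6484 = -9.121

|ΔM| ≈ 9.12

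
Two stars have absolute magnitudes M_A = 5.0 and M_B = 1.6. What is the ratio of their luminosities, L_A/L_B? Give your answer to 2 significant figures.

ΔM = M_A − M_B = 3.4
L_A/L_B = 10^(−0.4 ΔM) = 10^-1.360 = 0.04365

L_A/L_B ≈ 0.044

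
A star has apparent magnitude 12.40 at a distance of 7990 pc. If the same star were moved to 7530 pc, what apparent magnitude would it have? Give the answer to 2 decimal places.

m ≈ 12.27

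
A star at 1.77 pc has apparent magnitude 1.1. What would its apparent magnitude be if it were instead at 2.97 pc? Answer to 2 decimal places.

m ≈ 2.22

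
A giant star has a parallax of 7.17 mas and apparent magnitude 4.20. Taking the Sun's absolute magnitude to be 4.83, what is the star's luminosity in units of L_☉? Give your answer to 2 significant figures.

L/L_☉ ≈ 350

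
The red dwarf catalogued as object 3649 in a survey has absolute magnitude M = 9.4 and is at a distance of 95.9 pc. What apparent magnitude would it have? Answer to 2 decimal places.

m ≈ 14.31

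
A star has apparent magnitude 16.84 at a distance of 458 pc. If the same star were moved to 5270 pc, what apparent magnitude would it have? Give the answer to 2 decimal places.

Flux ∝ 1/d², so Δm = 5 log₁₀(d₂/d₁) = 5 log₁₀(5270/458) = 5.305
m₂ = m₁ + Δm = 16.84 + (5.305) = 22.145

m ≈ 22.14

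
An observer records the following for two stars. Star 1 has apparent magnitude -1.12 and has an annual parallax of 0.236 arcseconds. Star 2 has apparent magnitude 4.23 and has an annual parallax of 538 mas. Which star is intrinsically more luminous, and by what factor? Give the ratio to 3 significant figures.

Star 1: d = 1/p = 1/0.236″ = 4.237 pc
Star 1: M = m − 5 log₁₀ d + 5 = -1.12 − 5·0.6271 + 5 = 0.745
Star 2: p = 538 mas = 0.538″ → d = 1/p = 1.859 pc
Star 2: M = m − 5 log₁₀ d + 5 = 4.23 − 5·0.2692 + 5 = 7.884
ΔM = M_1 − M_2 = 0.745 − (7.884) = -7.139; smaller M is more luminous → Star 1.
L ratio = 10^(0.4 |ΔM|) = 10^2.856 = 717.4

Star 1 is more luminous, by a factor of 717.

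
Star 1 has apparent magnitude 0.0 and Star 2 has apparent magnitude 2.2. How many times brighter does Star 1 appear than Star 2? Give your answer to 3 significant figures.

7.59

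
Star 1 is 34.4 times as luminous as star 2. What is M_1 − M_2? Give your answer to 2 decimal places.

Pogson: ΔM = −2.5 log₁₀(ratio) = −2.5 log₁₀(34.4) = −2.5 × 1.5366 = -3.841
Star 1 is brighter, so it has the smaller magnitude: the difference is negative.

M_1 − M_2 ≈ -3.84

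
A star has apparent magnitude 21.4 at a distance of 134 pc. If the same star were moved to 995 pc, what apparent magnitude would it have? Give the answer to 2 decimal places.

m ≈ 25.75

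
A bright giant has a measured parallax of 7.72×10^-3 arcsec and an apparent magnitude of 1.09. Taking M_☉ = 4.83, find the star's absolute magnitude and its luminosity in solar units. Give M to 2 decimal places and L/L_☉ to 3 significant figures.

M ≈ -4.47; L/L_☉ ≈ 5260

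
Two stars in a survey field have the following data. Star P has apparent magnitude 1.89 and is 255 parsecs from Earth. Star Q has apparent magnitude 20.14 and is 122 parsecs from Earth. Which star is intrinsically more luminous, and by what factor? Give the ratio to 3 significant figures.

Star P is more luminous, by a factor of 8.72×10^7.

Star P: M = m − 5 log₁₀ d + 5 = 1.89 − 5·2.4065 + 5 = -5.143
Star Q: M = m − 5 log₁₀ d + 5 = 20.14 − 5·2.0864 + 5 = 14.708
ΔM = M_P − M_Q = -5.143 − (14.708) = -19.851; smaller M is more luminous → Star P.
L ratio = 10^(0.4 |ΔM|) = 10^7.940 = 8.717×10^7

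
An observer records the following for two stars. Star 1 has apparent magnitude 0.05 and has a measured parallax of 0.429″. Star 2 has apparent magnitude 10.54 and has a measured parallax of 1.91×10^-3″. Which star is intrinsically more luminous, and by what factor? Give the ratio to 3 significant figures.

Star 2 is more luminous, by a factor of 3.21.

Star 1: d = 1/p = 1/0.429″ = 2.331 pc
Star 1: M = m − 5 log₁₀ d + 5 = 0.05 − 5·0.3675 + 5 = 3.212
Star 2: d = 1/p = 1/1.91×10^-3″ = 523.6 pc
Star 2: M = m − 5 log₁₀ d + 5 = 10.54 − 5·2.7190 + 5 = 1.945
ΔM = M_1 − M_2 = 3.212 − (1.945) = 1.267; smaller M is more luminous → Star 2.
L ratio = 10^(0.4 |ΔM|) = 10^0.507 = 3.213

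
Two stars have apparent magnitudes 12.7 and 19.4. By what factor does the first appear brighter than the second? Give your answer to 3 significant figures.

Δm = 12.7 − (19.4) = -6.7
Flux ratio = 10^(−0.4 Δm) = 10^(−0.4 × -6.7) = 10^2.680 = 478.6

479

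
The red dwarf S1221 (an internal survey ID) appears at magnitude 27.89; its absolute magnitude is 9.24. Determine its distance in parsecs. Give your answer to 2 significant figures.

d ≈ 54000 pc

μ = m − M = 18.650
m − M = 5 log₁₀ d − 5
log₁₀ d = (m − M)/5 + 1 = 4.7300
d = 10^4.7300 = 53700 pc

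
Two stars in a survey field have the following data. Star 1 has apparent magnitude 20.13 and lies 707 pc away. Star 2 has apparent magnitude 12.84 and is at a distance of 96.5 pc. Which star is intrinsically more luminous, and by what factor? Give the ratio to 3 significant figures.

Star 2 is more luminous, by a factor of 15.4.

Star 1: M = m − 5 log₁₀ d + 5 = 20.13 − 5·2.8494 + 5 = 10.883
Star 2: M = m − 5 log₁₀ d + 5 = 12.84 − 5·1.9845 + 5 = 7.917
ΔM = M_1 − M_2 = 10.883 − (7.917) = 2.966; smaller M is more luminous → Star 2.
L ratio = 10^(0.4 |ΔM|) = 10^1.186 = 15.35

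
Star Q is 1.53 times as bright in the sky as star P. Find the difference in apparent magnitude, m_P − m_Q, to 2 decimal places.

m_P − m_Q ≈ 0.46

Pogson: Δm = −2.5 log₁₀(ratio) = −2.5 log₁₀(1.53) = −2.5 × 0.1847 = -0.462
Star Q is brighter so has the smaller magnitude: m_P − m_Q is positive.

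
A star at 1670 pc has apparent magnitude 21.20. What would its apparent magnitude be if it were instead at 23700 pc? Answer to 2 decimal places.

m ≈ 26.96

Flux ∝ 1/d², so Δm = 5 log₁₀(d₂/d₁) = 5 log₁₀(23700/1670) = 5.760
m₂ = m₁ + Δm = 21.20 + (5.760) = 26.960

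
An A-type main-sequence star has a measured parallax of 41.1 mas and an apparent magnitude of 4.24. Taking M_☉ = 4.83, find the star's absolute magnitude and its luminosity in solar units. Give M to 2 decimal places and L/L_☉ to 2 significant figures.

M ≈ 2.31; L/L_☉ ≈ 10

d = 1/p = 1000/41.1 mas = 24.33 pc
M = m − 5 log₁₀ d + 5 = 4.24 − 5·1.3862 + 5 = 2.309
M − M_☉ = 2.309 − 4.83 = -2.521
L/L_☉ = 10^(−0.4 × -2.521) = 10.19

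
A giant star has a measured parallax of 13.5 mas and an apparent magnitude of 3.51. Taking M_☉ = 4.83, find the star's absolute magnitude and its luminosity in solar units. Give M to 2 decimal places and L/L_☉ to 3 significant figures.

M ≈ -0.84; L/L_☉ ≈ 185

d = 1/p = 1000/13.5 mas = 74.07 pc
M = m − 5 log₁₀ d + 5 = 3.51 − 5·1.8697 + 5 = -0.838
M − M_☉ = -0.838 − 4.83 = -5.668
L/L_☉ = 10^(−0.4 × -5.668) = 185.1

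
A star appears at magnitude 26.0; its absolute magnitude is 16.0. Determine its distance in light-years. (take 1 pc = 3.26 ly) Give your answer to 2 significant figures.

d ≈ 3300 ly

μ = m − M = 10.000
m − M = 5 log₁₀ d − 5
log₁₀ d = (m − M)/5 + 1 = 3.0000
d = 10^3.0000 = 1000 pc
= 3260 ly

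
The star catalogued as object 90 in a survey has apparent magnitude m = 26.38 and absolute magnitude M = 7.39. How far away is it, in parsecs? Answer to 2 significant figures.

μ = m − M = 18.990
m − M = 5 log₁₀ d − 5
log₁₀ d = (m − M)/5 + 1 = 4.7980
d = 10^4.7980 = 62810 pc

d ≈ 63000 pc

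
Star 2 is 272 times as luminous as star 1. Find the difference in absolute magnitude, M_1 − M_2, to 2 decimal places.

M_1 − M_2 ≈ 6.09

Pogson: ΔM = −2.5 log₁₀(ratio) = −2.5 log₁₀(272) = −2.5 × 2.4346 = -6.086
Star 2 is brighter so has the smaller magnitude: M_1 − M_2 is positive.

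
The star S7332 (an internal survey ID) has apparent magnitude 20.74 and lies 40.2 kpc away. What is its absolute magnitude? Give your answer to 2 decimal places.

d = 40.2 kpc = 40200 pc
5 log₁₀(d/10 pc) = 5 log₁₀(40200) − 5 = 18.021
M = m − 5 log₁₀(d/10) = 20.74 − 18.021 = 2.719

M ≈ 2.72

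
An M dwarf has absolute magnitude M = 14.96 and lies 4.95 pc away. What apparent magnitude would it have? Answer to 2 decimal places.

m ≈ 13.43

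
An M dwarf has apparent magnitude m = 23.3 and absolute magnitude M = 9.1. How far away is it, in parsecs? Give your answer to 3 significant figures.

d ≈ 6920 pc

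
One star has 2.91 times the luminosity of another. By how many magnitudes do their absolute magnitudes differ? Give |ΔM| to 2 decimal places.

|ΔM| ≈ 1.16

Pogson: ΔM = −2.5 log₁₀(ratio) = −2.5 log₁₀(2.91) = −2.5 × 0.4639 = -1.160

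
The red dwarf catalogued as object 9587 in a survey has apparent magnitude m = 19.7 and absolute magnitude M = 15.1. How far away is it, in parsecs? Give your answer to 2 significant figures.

μ = m − M = 4.600
m − M = 5 log₁₀ d − 5
log₁₀ d = (m − M)/5 + 1 = 1.9200
d = 10^1.9200 = 83.18 pc

d ≈ 83 pc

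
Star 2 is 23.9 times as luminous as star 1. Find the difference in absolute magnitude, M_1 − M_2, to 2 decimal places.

M_1 − M_2 ≈ 3.45

Pogson: ΔM = −2.5 log₁₀(ratio) = −2.5 log₁₀(23.9) = −2.5 × 1.3784 = -3.446
Star 2 is brighter so has the smaller magnitude: M_1 − M_2 is positive.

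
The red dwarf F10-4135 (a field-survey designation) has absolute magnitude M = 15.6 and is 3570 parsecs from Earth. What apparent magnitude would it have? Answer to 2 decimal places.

m ≈ 28.36

m = M + 5 log₁₀ d − 5 = 15.6 + 5·3.5527 − 5 = 28.363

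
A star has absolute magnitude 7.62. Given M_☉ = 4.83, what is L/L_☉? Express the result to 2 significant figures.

M − M_☉ = 7.62 − 4.83 = 2.790
L/L_☉ = 10^(−0.4 (M − M_☉)) = 10^-1.116 = 0.07656

L/L_☉ ≈ 0.077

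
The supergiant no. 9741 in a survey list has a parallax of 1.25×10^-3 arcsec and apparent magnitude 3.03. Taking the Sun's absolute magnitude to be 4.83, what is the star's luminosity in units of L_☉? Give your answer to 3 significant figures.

L/L_☉ ≈ 33600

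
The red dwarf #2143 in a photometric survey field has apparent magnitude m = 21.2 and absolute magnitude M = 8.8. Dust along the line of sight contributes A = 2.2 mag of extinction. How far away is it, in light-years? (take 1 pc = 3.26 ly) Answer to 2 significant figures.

d ≈ 3600 ly

m − M = 5 log₁₀(d/10 pc) + A  ⇒  21.2 − (8.8) − 2.2 = 5 log₁₀(d/10)
10.200 = 5 log₁₀(d/10)
log₁₀ d = (m − M − A)/5 + 1 = 3.0400
d = 10^3.0400 = 1096 pc
= 3575 ly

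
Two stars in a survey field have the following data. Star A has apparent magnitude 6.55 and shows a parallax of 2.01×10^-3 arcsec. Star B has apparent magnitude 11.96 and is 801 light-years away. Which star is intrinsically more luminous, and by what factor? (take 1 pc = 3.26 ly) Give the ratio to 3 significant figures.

Star A: d = 1/p = 1/2.01×10^-3″ = 497.5 pc
Star A: M = m − 5 log₁₀ d + 5 = 6.55 − 5·2.6968 + 5 = -1.934
Star B: d = 801 ly / 3.26 = 245.7 pc
Star B: M = m − 5 log₁₀ d + 5 = 11.96 − 5·2.3904 + 5 = 5.008
ΔM = M_A − M_B = -1.934 − (5.008) = -6.942; smaller M is more luminous → Star A.
L ratio = 10^(0.4 |ΔM|) = 10^2.777 = 598.1

Star A is more luminous, by a factor of 598.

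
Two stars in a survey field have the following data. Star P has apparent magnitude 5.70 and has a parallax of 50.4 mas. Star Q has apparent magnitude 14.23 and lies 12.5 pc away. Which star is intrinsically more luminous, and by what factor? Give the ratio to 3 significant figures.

Star P: p = 50.4 mas = 0.0504″ → d = 1/p = 19.84 pc
Star P: M = m − 5 log₁₀ d + 5 = 5.70 − 5·1.2976 + 5 = 4.212
Star Q: M = m − 5 log₁₀ d + 5 = 14.23 − 5·1.0969 + 5 = 13.745
ΔM = M_P − M_Q = 4.212 − (13.745) = -9.533; smaller M is more luminous → Star P.
L ratio = 10^(0.4 |ΔM|) = 10^3.813 = 6506

Star P is more luminous, by a factor of 6510.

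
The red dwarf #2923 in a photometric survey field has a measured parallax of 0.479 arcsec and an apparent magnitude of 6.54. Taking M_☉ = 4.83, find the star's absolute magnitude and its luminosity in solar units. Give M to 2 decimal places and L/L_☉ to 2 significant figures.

d = 1/p = 1/0.479″ = 2.088 pc
M = m − 5 log₁₀ d + 5 = 6.54 − 5·0.3197 + 5 = 9.942
M − M_☉ = 9.942 − 4.83 = 5.112
L/L_☉ = 10^(−0.4 × 5.112) = 9.023×10^-3

M ≈ 9.94; L/L_☉ ≈ 9.0×10^-3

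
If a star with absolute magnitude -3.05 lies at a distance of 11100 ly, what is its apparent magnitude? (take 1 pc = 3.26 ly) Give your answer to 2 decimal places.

m ≈ 9.61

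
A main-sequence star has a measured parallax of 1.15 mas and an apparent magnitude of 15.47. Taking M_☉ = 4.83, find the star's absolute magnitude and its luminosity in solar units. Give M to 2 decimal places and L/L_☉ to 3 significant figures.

M ≈ 5.77; L/L_☉ ≈ 0.419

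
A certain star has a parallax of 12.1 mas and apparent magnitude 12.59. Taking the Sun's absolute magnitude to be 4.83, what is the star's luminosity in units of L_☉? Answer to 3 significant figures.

L/L_☉ ≈ 0.0538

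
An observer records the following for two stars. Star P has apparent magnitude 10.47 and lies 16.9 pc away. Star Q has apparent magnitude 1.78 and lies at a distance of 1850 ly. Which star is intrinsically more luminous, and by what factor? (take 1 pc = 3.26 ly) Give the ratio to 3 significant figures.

Star Q is more luminous, by a factor of 3.37×10^6.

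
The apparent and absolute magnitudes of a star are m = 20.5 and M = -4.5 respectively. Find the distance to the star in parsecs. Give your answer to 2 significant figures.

d ≈ 1.0×10^6 pc

μ = m − M = 25.000
m − M = 5 log₁₀ d − 5
log₁₀ d = (m − M)/5 + 1 = 6.0000
d = 10^6.0000 = 1.000×10^6 pc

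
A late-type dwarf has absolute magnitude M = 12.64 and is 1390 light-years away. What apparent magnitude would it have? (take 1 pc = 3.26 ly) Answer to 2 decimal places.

m ≈ 20.79

d = 1390 ly / 3.26 = 426.4 pc
m = M + 5 log₁₀ d − 5 = 12.64 + 5·2.6298 − 5 = 20.789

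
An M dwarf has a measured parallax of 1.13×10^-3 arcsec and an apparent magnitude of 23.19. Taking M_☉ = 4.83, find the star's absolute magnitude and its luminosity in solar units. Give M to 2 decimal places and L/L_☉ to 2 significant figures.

d = 1/p = 1/1.13×10^-3″ = 885.0 pc
M = m − 5 log₁₀ d + 5 = 23.19 − 5·2.9469 + 5 = 13.455
M − M_☉ = 13.455 − 4.83 = 8.625
L/L_☉ = 10^(−0.4 × 8.625) = 3.547×10^-4

M ≈ 13.46; L/L_☉ ≈ 3.5×10^-4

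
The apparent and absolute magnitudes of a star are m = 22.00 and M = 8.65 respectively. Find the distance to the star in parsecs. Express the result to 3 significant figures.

d ≈ 4680 pc

Distance modulus: m − M = 22.00 − (8.65) = 13.350
m − M = 5 log₁₀ d − 5
log₁₀ d = (m − M)/5 + 1 = 3.6700
d = 10^3.6700 = 4677 pc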